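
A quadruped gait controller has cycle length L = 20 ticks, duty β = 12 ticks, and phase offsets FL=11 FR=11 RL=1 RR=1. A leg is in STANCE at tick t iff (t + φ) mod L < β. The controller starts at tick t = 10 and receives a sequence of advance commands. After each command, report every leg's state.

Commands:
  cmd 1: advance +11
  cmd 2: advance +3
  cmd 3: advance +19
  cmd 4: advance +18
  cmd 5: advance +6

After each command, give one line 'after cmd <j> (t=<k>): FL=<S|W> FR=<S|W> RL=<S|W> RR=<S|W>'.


start t=10: FL=S FR=S RL=S RR=S
cmd 1: advance +11 → t=21, phase=(12,12,2,2) → FL=W FR=W RL=S RR=S
cmd 2: advance +3 → t=24, phase=(15,15,5,5) → FL=W FR=W RL=S RR=S
cmd 3: advance +19 → t=43, phase=(14,14,4,4) → FL=W FR=W RL=S RR=S
cmd 4: advance +18 → t=61, phase=(12,12,2,2) → FL=W FR=W RL=S RR=S
cmd 5: advance +6 → t=67, phase=(18,18,8,8) → FL=W FR=W RL=S RR=S

after cmd 1 (t=21): FL=W FR=W RL=S RR=S
after cmd 2 (t=24): FL=W FR=W RL=S RR=S
after cmd 3 (t=43): FL=W FR=W RL=S RR=S
after cmd 4 (t=61): FL=W FR=W RL=S RR=S
after cmd 5 (t=67): FL=W FR=W RL=S RR=S


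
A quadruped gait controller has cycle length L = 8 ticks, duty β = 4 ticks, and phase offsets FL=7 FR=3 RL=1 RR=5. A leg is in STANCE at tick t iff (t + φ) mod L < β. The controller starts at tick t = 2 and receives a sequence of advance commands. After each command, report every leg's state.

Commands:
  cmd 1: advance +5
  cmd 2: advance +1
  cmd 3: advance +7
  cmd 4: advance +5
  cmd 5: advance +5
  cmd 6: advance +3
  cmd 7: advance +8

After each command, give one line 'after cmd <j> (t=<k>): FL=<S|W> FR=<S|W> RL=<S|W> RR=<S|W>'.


start t=2: FL=S FR=W RL=S RR=W
cmd 1: advance +5 → t=7, phase=(6,2,0,4) → FL=W FR=S RL=S RR=W
cmd 2: advance +1 → t=8, phase=(7,3,1,5) → FL=W FR=S RL=S RR=W
cmd 3: advance +7 → t=15, phase=(6,2,0,4) → FL=W FR=S RL=S RR=W
cmd 4: advance +5 → t=20, phase=(3,7,5,1) → FL=S FR=W RL=W RR=S
cmd 5: advance +5 → t=25, phase=(0,4,2,6) → FL=S FR=W RL=S RR=W
cmd 6: advance +3 → t=28, phase=(3,7,5,1) → FL=S FR=W RL=W RR=S
cmd 7: advance +8 → t=36, phase=(3,7,5,1) → FL=S FR=W RL=W RR=S

after cmd 1 (t=7): FL=W FR=S RL=S RR=W
after cmd 2 (t=8): FL=W FR=S RL=S RR=W
after cmd 3 (t=15): FL=W FR=S RL=S RR=W
after cmd 4 (t=20): FL=S FR=W RL=W RR=S
after cmd 5 (t=25): FL=S FR=W RL=S RR=W
after cmd 6 (t=28): FL=S FR=W RL=W RR=S
after cmd 7 (t=36): FL=S FR=W RL=W RR=S


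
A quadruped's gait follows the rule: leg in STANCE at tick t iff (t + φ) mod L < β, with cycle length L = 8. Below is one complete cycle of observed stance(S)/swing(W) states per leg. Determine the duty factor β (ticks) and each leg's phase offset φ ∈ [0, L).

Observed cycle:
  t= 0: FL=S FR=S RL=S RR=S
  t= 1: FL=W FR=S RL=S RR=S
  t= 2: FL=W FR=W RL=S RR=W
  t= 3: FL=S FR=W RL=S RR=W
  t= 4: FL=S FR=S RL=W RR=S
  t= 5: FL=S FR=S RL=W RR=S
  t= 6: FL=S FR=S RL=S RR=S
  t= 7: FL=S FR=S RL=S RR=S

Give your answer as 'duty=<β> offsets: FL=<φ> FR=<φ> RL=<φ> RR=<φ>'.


duty=6 offsets: FL=5 FR=4 RL=2 RR=4

duty β = stance ticks per leg = 6
FL: stance ticks = 6; W→S at t=3 → φ=5
FR: stance ticks = 6; W→S at t=4 → φ=4
RL: stance ticks = 6; W→S at t=6 → φ=2
RR: stance ticks = 6; W→S at t=4 → φ=4


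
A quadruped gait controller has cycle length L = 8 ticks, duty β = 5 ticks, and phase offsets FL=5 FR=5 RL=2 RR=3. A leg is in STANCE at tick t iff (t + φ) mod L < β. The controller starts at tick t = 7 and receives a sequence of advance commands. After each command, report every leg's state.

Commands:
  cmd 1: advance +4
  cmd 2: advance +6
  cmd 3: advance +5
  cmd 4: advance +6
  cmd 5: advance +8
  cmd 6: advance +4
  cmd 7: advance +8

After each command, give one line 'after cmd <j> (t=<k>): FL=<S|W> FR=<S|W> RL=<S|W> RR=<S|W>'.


after cmd 1 (t=11): FL=S FR=S RL=W RR=W
after cmd 2 (t=17): FL=W FR=W RL=S RR=S
after cmd 3 (t=22): FL=S FR=S RL=S RR=S
after cmd 4 (t=28): FL=S FR=S RL=W RR=W
after cmd 5 (t=36): FL=S FR=S RL=W RR=W
after cmd 6 (t=40): FL=W FR=W RL=S RR=S
after cmd 7 (t=48): FL=W FR=W RL=S RR=S

start t=7: FL=S FR=S RL=S RR=S
cmd 1: advance +4 → t=11, phase=(0,0,5,6) → FL=S FR=S RL=W RR=W
cmd 2: advance +6 → t=17, phase=(6,6,3,4) → FL=W FR=W RL=S RR=S
cmd 3: advance +5 → t=22, phase=(3,3,0,1) → FL=S FR=S RL=S RR=S
cmd 4: advance +6 → t=28, phase=(1,1,6,7) → FL=S FR=S RL=W RR=W
cmd 5: advance +8 → t=36, phase=(1,1,6,7) → FL=S FR=S RL=W RR=W
cmd 6: advance +4 → t=40, phase=(5,5,2,3) → FL=W FR=W RL=S RR=S
cmd 7: advance +8 → t=48, phase=(5,5,2,3) → FL=W FR=W RL=S RR=S


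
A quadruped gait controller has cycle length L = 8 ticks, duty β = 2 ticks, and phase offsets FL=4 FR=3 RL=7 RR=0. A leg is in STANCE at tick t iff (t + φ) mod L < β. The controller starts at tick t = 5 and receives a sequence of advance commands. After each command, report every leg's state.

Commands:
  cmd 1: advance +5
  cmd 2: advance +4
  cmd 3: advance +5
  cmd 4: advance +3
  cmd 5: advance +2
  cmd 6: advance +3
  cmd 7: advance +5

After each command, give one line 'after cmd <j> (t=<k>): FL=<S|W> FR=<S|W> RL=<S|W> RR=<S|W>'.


after cmd 1 (t=10): FL=W FR=W RL=S RR=W
after cmd 2 (t=14): FL=W FR=S RL=W RR=W
after cmd 3 (t=19): FL=W FR=W RL=W RR=W
after cmd 4 (t=22): FL=W FR=S RL=W RR=W
after cmd 5 (t=24): FL=W FR=W RL=W RR=S
after cmd 6 (t=27): FL=W FR=W RL=W RR=W
after cmd 7 (t=32): FL=W FR=W RL=W RR=S

start t=5: FL=S FR=S RL=W RR=W
cmd 1: advance +5 → t=10, phase=(6,5,1,2) → FL=W FR=W RL=S RR=W
cmd 2: advance +4 → t=14, phase=(2,1,5,6) → FL=W FR=S RL=W RR=W
cmd 3: advance +5 → t=19, phase=(7,6,2,3) → FL=W FR=W RL=W RR=W
cmd 4: advance +3 → t=22, phase=(2,1,5,6) → FL=W FR=S RL=W RR=W
cmd 5: advance +2 → t=24, phase=(4,3,7,0) → FL=W FR=W RL=W RR=S
cmd 6: advance +3 → t=27, phase=(7,6,2,3) → FL=W FR=W RL=W RR=W
cmd 7: advance +5 → t=32, phase=(4,3,7,0) → FL=W FR=W RL=W RR=S


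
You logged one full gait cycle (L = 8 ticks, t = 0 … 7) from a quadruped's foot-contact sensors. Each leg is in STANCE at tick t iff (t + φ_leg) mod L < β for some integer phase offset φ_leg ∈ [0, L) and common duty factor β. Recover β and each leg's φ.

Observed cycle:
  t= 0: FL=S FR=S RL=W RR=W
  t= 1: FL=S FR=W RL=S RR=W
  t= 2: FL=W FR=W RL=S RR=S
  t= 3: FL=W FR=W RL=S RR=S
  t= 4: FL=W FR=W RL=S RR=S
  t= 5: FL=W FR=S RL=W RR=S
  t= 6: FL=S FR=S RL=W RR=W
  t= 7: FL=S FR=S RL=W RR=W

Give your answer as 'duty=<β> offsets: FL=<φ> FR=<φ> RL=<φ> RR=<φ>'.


duty β = stance ticks per leg = 4
FL: stance ticks = 4; W→S at t=6 → φ=2
FR: stance ticks = 4; W→S at t=5 → φ=3
RL: stance ticks = 4; W→S at t=1 → φ=7
RR: stance ticks = 4; W→S at t=2 → φ=6

duty=4 offsets: FL=2 FR=3 RL=7 RR=6


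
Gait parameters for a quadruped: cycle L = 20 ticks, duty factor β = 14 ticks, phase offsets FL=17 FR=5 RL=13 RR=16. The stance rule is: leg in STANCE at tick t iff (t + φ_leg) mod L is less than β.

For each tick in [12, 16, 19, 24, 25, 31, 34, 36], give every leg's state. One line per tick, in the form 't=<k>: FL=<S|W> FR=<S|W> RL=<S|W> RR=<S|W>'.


t=12: phase=(9,17,5,8) vs β=14 → FL=S FR=W RL=S RR=S
t=16: phase=(13,1,9,12) vs β=14 → FL=S FR=S RL=S RR=S
t=19: phase=(16,4,12,15) vs β=14 → FL=W FR=S RL=S RR=W
t=24: phase=(1,9,17,0) vs β=14 → FL=S FR=S RL=W RR=S
t=25: phase=(2,10,18,1) vs β=14 → FL=S FR=S RL=W RR=S
t=31: phase=(8,16,4,7) vs β=14 → FL=S FR=W RL=S RR=S
t=34: phase=(11,19,7,10) vs β=14 → FL=S FR=W RL=S RR=S
t=36: phase=(13,1,9,12) vs β=14 → FL=S FR=S RL=S RR=S

t=12: FL=S FR=W RL=S RR=S
t=16: FL=S FR=S RL=S RR=S
t=19: FL=W FR=S RL=S RR=W
t=24: FL=S FR=S RL=W RR=S
t=25: FL=S FR=S RL=W RR=S
t=31: FL=S FR=W RL=S RR=S
t=34: FL=S FR=W RL=S RR=S
t=36: FL=S FR=S RL=S RR=S


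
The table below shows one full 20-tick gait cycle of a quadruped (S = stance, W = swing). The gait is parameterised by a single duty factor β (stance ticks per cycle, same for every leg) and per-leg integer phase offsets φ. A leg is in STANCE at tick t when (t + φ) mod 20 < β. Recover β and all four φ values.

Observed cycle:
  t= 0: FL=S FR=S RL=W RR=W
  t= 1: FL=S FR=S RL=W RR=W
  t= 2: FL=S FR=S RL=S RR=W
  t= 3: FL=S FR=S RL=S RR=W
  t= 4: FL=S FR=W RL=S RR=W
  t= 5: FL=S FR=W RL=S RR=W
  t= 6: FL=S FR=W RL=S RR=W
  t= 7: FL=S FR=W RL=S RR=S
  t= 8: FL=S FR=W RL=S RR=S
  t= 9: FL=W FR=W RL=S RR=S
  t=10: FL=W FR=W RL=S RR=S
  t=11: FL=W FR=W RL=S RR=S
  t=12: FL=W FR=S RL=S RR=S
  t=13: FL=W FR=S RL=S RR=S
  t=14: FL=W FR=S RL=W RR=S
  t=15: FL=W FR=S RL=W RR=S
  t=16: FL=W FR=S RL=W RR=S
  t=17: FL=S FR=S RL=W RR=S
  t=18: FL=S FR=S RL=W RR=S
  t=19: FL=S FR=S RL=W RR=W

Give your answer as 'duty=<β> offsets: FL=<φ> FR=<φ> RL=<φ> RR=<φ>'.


duty β = stance ticks per leg = 12
FL: stance ticks = 12; W→S at t=17 → φ=3
FR: stance ticks = 12; W→S at t=12 → φ=8
RL: stance ticks = 12; W→S at t=2 → φ=18
RR: stance ticks = 12; W→S at t=7 → φ=13

duty=12 offsets: FL=3 FR=8 RL=18 RR=13


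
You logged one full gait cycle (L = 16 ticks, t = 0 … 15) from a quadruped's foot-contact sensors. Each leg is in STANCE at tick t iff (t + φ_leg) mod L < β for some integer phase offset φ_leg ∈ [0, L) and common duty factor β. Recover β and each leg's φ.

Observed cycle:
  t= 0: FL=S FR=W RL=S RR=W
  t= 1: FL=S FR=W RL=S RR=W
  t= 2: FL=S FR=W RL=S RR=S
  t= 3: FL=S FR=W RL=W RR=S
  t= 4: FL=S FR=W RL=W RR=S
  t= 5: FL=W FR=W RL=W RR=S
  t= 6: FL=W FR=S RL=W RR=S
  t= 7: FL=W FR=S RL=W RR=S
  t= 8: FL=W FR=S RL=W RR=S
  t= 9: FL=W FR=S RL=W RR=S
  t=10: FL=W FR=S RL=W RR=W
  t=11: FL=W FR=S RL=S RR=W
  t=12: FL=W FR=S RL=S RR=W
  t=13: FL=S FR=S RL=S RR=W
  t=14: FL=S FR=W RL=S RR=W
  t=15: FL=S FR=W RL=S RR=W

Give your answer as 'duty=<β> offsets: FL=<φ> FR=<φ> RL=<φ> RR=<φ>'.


duty β = stance ticks per leg = 8
FL: stance ticks = 8; W→S at t=13 → φ=3
FR: stance ticks = 8; W→S at t=6 → φ=10
RL: stance ticks = 8; W→S at t=11 → φ=5
RR: stance ticks = 8; W→S at t=2 → φ=14

duty=8 offsets: FL=3 FR=10 RL=5 RR=14


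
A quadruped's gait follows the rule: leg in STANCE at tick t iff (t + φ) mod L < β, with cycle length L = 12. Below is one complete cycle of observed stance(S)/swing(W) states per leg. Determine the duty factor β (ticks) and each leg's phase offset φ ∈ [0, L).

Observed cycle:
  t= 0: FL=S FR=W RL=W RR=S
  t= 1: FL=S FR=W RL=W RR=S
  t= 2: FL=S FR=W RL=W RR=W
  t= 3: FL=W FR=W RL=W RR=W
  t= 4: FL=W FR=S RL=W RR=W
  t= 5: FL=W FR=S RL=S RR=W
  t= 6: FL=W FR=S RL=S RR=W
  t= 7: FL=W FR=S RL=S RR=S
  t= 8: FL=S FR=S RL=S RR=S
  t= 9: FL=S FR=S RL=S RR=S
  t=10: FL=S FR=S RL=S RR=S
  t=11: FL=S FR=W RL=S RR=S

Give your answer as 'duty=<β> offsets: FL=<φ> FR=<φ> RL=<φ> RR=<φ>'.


duty β = stance ticks per leg = 7
FL: stance ticks = 7; W→S at t=8 → φ=4
FR: stance ticks = 7; W→S at t=4 → φ=8
RL: stance ticks = 7; W→S at t=5 → φ=7
RR: stance ticks = 7; W→S at t=7 → φ=5

duty=7 offsets: FL=4 FR=8 RL=7 RR=5


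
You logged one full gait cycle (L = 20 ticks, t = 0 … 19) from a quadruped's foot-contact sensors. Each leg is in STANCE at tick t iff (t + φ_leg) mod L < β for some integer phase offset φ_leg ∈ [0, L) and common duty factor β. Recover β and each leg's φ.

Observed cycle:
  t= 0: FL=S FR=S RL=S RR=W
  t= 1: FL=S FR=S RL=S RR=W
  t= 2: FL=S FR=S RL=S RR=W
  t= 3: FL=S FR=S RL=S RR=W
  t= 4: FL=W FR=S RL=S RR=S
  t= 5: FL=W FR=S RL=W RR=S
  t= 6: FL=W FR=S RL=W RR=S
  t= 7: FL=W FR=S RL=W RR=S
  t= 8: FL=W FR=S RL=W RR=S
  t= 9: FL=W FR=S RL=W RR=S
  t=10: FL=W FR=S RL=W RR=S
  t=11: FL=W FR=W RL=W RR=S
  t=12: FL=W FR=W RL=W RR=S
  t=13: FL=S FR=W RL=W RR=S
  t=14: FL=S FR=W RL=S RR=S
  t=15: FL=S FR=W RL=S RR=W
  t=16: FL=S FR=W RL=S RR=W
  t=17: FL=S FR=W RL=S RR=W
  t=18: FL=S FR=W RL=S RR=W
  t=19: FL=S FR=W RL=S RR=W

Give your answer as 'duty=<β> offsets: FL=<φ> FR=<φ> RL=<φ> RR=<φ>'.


duty β = stance ticks per leg = 11
FL: stance ticks = 11; W→S at t=13 → φ=7
FR: stance ticks = 11; W→S at t=0 → φ=0
RL: stance ticks = 11; W→S at t=14 → φ=6
RR: stance ticks = 11; W→S at t=4 → φ=16

duty=11 offsets: FL=7 FR=0 RL=6 RR=16


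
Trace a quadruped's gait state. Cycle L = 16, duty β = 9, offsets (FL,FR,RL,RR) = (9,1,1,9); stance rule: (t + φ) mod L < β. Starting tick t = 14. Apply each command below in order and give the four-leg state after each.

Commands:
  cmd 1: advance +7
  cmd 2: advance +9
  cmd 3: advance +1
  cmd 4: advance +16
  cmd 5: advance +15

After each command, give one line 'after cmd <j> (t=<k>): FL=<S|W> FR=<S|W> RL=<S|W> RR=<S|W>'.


after cmd 1 (t=21): FL=W FR=S RL=S RR=W
after cmd 2 (t=30): FL=S FR=W RL=W RR=S
after cmd 3 (t=31): FL=S FR=S RL=S RR=S
after cmd 4 (t=47): FL=S FR=S RL=S RR=S
after cmd 5 (t=62): FL=S FR=W RL=W RR=S

start t=14: FL=S FR=W RL=W RR=S
cmd 1: advance +7 → t=21, phase=(14,6,6,14) → FL=W FR=S RL=S RR=W
cmd 2: advance +9 → t=30, phase=(7,15,15,7) → FL=S FR=W RL=W RR=S
cmd 3: advance +1 → t=31, phase=(8,0,0,8) → FL=S FR=S RL=S RR=S
cmd 4: advance +16 → t=47, phase=(8,0,0,8) → FL=S FR=S RL=S RR=S
cmd 5: advance +15 → t=62, phase=(7,15,15,7) → FL=S FR=W RL=W RR=S


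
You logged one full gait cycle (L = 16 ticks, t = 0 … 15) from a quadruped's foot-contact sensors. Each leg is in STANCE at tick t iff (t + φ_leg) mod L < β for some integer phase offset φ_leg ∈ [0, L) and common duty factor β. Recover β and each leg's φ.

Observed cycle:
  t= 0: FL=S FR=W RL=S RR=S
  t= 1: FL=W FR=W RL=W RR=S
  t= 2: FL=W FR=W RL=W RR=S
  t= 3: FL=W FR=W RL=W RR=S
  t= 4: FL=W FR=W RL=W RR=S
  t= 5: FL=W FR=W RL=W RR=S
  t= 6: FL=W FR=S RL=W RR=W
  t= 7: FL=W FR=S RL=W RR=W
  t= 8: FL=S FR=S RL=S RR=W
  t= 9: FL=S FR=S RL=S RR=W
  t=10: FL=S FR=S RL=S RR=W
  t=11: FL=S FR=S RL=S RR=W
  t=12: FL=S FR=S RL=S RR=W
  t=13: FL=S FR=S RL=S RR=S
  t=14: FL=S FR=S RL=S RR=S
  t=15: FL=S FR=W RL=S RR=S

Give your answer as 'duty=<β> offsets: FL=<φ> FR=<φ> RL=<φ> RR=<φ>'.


duty β = stance ticks per leg = 9
FL: stance ticks = 9; W→S at t=8 → φ=8
FR: stance ticks = 9; W→S at t=6 → φ=10
RL: stance ticks = 9; W→S at t=8 → φ=8
RR: stance ticks = 9; W→S at t=13 → φ=3

duty=9 offsets: FL=8 FR=10 RL=8 RR=3


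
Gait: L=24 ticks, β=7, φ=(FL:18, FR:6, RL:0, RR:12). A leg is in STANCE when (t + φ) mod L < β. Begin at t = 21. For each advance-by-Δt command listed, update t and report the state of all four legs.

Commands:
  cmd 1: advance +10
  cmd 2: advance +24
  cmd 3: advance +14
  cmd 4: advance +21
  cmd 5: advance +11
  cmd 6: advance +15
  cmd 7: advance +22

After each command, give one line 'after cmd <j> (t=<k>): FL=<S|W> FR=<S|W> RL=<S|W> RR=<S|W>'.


after cmd 1 (t=31): FL=S FR=W RL=W RR=W
after cmd 2 (t=55): FL=S FR=W RL=W RR=W
after cmd 3 (t=69): FL=W FR=S RL=W RR=W
after cmd 4 (t=90): FL=W FR=S RL=W RR=S
after cmd 5 (t=101): FL=W FR=W RL=S RR=W
after cmd 6 (t=116): FL=W FR=S RL=W RR=W
after cmd 7 (t=138): FL=W FR=S RL=W RR=S

start t=21: FL=W FR=S RL=W RR=W
cmd 1: advance +10 → t=31, phase=(1,13,7,19) → FL=S FR=W RL=W RR=W
cmd 2: advance +24 → t=55, phase=(1,13,7,19) → FL=S FR=W RL=W RR=W
cmd 3: advance +14 → t=69, phase=(15,3,21,9) → FL=W FR=S RL=W RR=W
cmd 4: advance +21 → t=90, phase=(12,0,18,6) → FL=W FR=S RL=W RR=S
cmd 5: advance +11 → t=101, phase=(23,11,5,17) → FL=W FR=W RL=S RR=W
cmd 6: advance +15 → t=116, phase=(14,2,20,8) → FL=W FR=S RL=W RR=W
cmd 7: advance +22 → t=138, phase=(12,0,18,6) → FL=W FR=S RL=W RR=S


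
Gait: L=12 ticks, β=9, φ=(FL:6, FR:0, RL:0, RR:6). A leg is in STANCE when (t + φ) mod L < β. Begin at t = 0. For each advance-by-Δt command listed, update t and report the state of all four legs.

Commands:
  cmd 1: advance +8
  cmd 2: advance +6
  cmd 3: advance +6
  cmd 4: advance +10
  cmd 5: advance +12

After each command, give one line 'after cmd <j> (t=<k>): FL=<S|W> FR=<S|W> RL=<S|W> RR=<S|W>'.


start t=0: FL=S FR=S RL=S RR=S
cmd 1: advance +8 → t=8, phase=(2,8,8,2) → FL=S FR=S RL=S RR=S
cmd 2: advance +6 → t=14, phase=(8,2,2,8) → FL=S FR=S RL=S RR=S
cmd 3: advance +6 → t=20, phase=(2,8,8,2) → FL=S FR=S RL=S RR=S
cmd 4: advance +10 → t=30, phase=(0,6,6,0) → FL=S FR=S RL=S RR=S
cmd 5: advance +12 → t=42, phase=(0,6,6,0) → FL=S FR=S RL=S RR=S

after cmd 1 (t=8): FL=S FR=S RL=S RR=S
after cmd 2 (t=14): FL=S FR=S RL=S RR=S
after cmd 3 (t=20): FL=S FR=S RL=S RR=S
after cmd 4 (t=30): FL=S FR=S RL=S RR=S
after cmd 5 (t=42): FL=S FR=S RL=S RR=S


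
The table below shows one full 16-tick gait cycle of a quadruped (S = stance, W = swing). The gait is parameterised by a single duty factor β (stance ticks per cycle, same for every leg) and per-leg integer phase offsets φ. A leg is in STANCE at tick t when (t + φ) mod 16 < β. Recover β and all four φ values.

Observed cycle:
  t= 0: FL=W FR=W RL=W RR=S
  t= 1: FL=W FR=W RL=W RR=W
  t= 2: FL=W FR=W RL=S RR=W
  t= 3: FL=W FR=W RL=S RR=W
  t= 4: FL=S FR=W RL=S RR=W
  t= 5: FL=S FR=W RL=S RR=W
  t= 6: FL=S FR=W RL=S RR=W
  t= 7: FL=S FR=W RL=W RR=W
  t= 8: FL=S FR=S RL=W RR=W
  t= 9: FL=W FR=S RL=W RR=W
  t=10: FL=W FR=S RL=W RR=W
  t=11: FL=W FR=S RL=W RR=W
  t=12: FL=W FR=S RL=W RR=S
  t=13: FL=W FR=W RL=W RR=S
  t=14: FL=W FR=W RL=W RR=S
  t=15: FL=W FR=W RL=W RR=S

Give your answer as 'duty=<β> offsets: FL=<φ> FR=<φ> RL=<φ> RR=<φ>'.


duty=5 offsets: FL=12 FR=8 RL=14 RR=4

duty β = stance ticks per leg = 5
FL: stance ticks = 5; W→S at t=4 → φ=12
FR: stance ticks = 5; W→S at t=8 → φ=8
RL: stance ticks = 5; W→S at t=2 → φ=14
RR: stance ticks = 5; W→S at t=12 → φ=4


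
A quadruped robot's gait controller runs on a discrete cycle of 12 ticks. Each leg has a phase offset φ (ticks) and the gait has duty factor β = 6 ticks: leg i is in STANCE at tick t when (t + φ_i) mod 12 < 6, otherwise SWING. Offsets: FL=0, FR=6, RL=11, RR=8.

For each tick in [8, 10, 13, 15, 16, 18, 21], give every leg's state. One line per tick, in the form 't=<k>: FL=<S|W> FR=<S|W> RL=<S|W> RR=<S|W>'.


t=8: FL=W FR=S RL=W RR=S
t=10: FL=W FR=S RL=W RR=W
t=13: FL=S FR=W RL=S RR=W
t=15: FL=S FR=W RL=S RR=W
t=16: FL=S FR=W RL=S RR=S
t=18: FL=W FR=S RL=S RR=S
t=21: FL=W FR=S RL=W RR=S

t=8: phase=(8,2,7,4) vs β=6 → FL=W FR=S RL=W RR=S
t=10: phase=(10,4,9,6) vs β=6 → FL=W FR=S RL=W RR=W
t=13: phase=(1,7,0,9) vs β=6 → FL=S FR=W RL=S RR=W
t=15: phase=(3,9,2,11) vs β=6 → FL=S FR=W RL=S RR=W
t=16: phase=(4,10,3,0) vs β=6 → FL=S FR=W RL=S RR=S
t=18: phase=(6,0,5,2) vs β=6 → FL=W FR=S RL=S RR=S
t=21: phase=(9,3,8,5) vs β=6 → FL=W FR=S RL=W RR=S


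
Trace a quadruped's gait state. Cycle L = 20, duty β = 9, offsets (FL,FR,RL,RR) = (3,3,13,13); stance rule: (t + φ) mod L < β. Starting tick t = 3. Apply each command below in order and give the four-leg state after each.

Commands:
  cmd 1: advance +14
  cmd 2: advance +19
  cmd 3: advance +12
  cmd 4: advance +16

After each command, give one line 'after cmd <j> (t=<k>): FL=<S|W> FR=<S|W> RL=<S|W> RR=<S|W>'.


after cmd 1 (t=17): FL=S FR=S RL=W RR=W
after cmd 2 (t=36): FL=W FR=W RL=W RR=W
after cmd 3 (t=48): FL=W FR=W RL=S RR=S
after cmd 4 (t=64): FL=S FR=S RL=W RR=W

start t=3: FL=S FR=S RL=W RR=W
cmd 1: advance +14 → t=17, phase=(0,0,10,10) → FL=S FR=S RL=W RR=W
cmd 2: advance +19 → t=36, phase=(19,19,9,9) → FL=W FR=W RL=W RR=W
cmd 3: advance +12 → t=48, phase=(11,11,1,1) → FL=W FR=W RL=S RR=S
cmd 4: advance +16 → t=64, phase=(7,7,17,17) → FL=S FR=S RL=W RR=W


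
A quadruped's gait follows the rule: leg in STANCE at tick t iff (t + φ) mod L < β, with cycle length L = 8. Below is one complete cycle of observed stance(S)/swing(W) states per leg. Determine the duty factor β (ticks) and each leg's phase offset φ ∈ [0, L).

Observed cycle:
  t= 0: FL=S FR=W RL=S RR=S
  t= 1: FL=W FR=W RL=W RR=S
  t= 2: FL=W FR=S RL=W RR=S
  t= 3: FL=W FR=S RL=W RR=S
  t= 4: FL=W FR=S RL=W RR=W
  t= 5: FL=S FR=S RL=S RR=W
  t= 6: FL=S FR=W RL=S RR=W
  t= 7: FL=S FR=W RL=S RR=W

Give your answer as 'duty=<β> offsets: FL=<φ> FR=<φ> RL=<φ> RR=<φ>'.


duty β = stance ticks per leg = 4
FL: stance ticks = 4; W→S at t=5 → φ=3
FR: stance ticks = 4; W→S at t=2 → φ=6
RL: stance ticks = 4; W→S at t=5 → φ=3
RR: stance ticks = 4; W→S at t=0 → φ=0

duty=4 offsets: FL=3 FR=6 RL=3 RR=0


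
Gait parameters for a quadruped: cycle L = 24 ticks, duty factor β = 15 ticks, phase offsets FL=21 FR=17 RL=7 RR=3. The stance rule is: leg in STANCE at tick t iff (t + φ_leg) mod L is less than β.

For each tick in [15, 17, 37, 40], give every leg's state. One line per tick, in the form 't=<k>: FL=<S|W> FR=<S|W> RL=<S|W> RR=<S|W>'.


t=15: phase=(12,8,22,18) vs β=15 → FL=S FR=S RL=W RR=W
t=17: phase=(14,10,0,20) vs β=15 → FL=S FR=S RL=S RR=W
t=37: phase=(10,6,20,16) vs β=15 → FL=S FR=S RL=W RR=W
t=40: phase=(13,9,23,19) vs β=15 → FL=S FR=S RL=W RR=W

t=15: FL=S FR=S RL=W RR=W
t=17: FL=S FR=S RL=S RR=W
t=37: FL=S FR=S RL=W RR=W
t=40: FL=S FR=S RL=W RR=W


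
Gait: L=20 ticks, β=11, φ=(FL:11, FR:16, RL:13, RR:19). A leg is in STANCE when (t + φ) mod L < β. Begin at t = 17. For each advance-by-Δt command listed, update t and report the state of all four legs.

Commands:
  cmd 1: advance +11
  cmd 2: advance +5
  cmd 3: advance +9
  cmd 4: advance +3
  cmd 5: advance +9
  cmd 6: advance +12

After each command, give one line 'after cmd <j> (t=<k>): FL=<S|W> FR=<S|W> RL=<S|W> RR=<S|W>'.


start t=17: FL=S FR=W RL=S RR=W
cmd 1: advance +11 → t=28, phase=(19,4,1,7) → FL=W FR=S RL=S RR=S
cmd 2: advance +5 → t=33, phase=(4,9,6,12) → FL=S FR=S RL=S RR=W
cmd 3: advance +9 → t=42, phase=(13,18,15,1) → FL=W FR=W RL=W RR=S
cmd 4: advance +3 → t=45, phase=(16,1,18,4) → FL=W FR=S RL=W RR=S
cmd 5: advance +9 → t=54, phase=(5,10,7,13) → FL=S FR=S RL=S RR=W
cmd 6: advance +12 → t=66, phase=(17,2,19,5) → FL=W FR=S RL=W RR=S

after cmd 1 (t=28): FL=W FR=S RL=S RR=S
after cmd 2 (t=33): FL=S FR=S RL=S RR=W
after cmd 3 (t=42): FL=W FR=W RL=W RR=S
after cmd 4 (t=45): FL=W FR=S RL=W RR=S
after cmd 5 (t=54): FL=S FR=S RL=S RR=W
after cmd 6 (t=66): FL=W FR=S RL=W RR=S


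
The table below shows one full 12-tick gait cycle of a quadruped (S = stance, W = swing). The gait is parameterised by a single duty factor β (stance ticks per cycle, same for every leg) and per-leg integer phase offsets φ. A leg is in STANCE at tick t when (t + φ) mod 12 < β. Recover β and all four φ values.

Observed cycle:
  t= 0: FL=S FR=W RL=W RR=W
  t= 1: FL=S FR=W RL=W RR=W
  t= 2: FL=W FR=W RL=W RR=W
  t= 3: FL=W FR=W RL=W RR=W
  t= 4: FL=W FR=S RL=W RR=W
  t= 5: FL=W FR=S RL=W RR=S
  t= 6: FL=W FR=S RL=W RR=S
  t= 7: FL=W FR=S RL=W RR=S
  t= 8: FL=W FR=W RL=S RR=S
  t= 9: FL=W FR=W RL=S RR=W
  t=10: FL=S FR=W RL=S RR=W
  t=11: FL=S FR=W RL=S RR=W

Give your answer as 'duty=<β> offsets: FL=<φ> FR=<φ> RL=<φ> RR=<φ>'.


duty=4 offsets: FL=2 FR=8 RL=4 RR=7

duty β = stance ticks per leg = 4
FL: stance ticks = 4; W→S at t=10 → φ=2
FR: stance ticks = 4; W→S at t=4 → φ=8
RL: stance ticks = 4; W→S at t=8 → φ=4
RR: stance ticks = 4; W→S at t=5 → φ=7


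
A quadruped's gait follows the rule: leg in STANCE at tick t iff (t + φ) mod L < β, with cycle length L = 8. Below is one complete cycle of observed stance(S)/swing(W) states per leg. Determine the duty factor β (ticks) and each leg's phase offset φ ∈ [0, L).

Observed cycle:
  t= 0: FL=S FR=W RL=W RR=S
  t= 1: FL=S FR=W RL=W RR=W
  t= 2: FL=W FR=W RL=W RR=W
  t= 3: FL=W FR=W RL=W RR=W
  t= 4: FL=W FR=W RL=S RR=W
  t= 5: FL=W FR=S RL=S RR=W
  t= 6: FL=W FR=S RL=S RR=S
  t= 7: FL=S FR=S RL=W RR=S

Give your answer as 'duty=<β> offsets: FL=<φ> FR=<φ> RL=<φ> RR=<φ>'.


duty β = stance ticks per leg = 3
FL: stance ticks = 3; W→S at t=7 → φ=1
FR: stance ticks = 3; W→S at t=5 → φ=3
RL: stance ticks = 3; W→S at t=4 → φ=4
RR: stance ticks = 3; W→S at t=6 → φ=2

duty=3 offsets: FL=1 FR=3 RL=4 RR=2


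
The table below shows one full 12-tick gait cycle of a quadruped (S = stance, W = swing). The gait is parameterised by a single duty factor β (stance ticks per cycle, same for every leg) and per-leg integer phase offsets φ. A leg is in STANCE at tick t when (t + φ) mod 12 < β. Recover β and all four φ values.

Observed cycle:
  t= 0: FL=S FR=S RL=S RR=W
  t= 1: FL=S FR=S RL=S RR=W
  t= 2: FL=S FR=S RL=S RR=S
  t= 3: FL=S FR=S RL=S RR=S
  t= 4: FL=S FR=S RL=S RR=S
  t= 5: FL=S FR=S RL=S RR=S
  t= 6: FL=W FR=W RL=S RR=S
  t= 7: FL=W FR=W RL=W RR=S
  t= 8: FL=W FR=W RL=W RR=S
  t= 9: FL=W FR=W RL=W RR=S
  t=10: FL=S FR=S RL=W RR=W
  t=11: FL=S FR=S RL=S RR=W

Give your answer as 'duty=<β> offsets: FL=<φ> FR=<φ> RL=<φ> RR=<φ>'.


duty β = stance ticks per leg = 8
FL: stance ticks = 8; W→S at t=10 → φ=2
FR: stance ticks = 8; W→S at t=10 → φ=2
RL: stance ticks = 8; W→S at t=11 → φ=1
RR: stance ticks = 8; W→S at t=2 → φ=10

duty=8 offsets: FL=2 FR=2 RL=1 RR=10


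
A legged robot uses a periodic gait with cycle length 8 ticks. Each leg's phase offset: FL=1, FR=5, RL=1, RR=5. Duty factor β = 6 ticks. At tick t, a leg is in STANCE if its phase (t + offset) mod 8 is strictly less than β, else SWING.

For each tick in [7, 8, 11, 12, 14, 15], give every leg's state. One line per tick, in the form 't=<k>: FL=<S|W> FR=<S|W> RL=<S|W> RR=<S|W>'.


t=7: phase=(0,4,0,4) vs β=6 → FL=S FR=S RL=S RR=S
t=8: phase=(1,5,1,5) vs β=6 → FL=S FR=S RL=S RR=S
t=11: phase=(4,0,4,0) vs β=6 → FL=S FR=S RL=S RR=S
t=12: phase=(5,1,5,1) vs β=6 → FL=S FR=S RL=S RR=S
t=14: phase=(7,3,7,3) vs β=6 → FL=W FR=S RL=W RR=S
t=15: phase=(0,4,0,4) vs β=6 → FL=S FR=S RL=S RR=S

t=7: FL=S FR=S RL=S RR=S
t=8: FL=S FR=S RL=S RR=S
t=11: FL=S FR=S RL=S RR=S
t=12: FL=S FR=S RL=S RR=S
t=14: FL=W FR=S RL=W RR=S
t=15: FL=S FR=S RL=S RR=S


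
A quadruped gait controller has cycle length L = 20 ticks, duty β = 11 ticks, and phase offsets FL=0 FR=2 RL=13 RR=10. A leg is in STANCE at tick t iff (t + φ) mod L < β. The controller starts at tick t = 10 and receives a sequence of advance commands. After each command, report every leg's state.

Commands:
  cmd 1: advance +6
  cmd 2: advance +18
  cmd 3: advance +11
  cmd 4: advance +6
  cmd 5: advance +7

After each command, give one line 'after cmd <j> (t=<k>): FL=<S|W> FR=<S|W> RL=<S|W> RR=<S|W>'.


after cmd 1 (t=16): FL=W FR=W RL=S RR=S
after cmd 2 (t=34): FL=W FR=W RL=S RR=S
after cmd 3 (t=45): FL=S FR=S RL=W RR=W
after cmd 4 (t=51): FL=W FR=W RL=S RR=S
after cmd 5 (t=58): FL=W FR=S RL=W RR=S

start t=10: FL=S FR=W RL=S RR=S
cmd 1: advance +6 → t=16, phase=(16,18,9,6) → FL=W FR=W RL=S RR=S
cmd 2: advance +18 → t=34, phase=(14,16,7,4) → FL=W FR=W RL=S RR=S
cmd 3: advance +11 → t=45, phase=(5,7,18,15) → FL=S FR=S RL=W RR=W
cmd 4: advance +6 → t=51, phase=(11,13,4,1) → FL=W FR=W RL=S RR=S
cmd 5: advance +7 → t=58, phase=(18,0,11,8) → FL=W FR=S RL=W RR=S


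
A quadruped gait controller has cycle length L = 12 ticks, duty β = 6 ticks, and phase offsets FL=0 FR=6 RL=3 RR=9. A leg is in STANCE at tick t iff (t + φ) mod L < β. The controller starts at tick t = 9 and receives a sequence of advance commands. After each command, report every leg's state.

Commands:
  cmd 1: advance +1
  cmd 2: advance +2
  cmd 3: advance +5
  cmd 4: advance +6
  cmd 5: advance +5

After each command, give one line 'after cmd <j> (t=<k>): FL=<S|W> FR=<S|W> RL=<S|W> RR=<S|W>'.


after cmd 1 (t=10): FL=W FR=S RL=S RR=W
after cmd 2 (t=12): FL=S FR=W RL=S RR=W
after cmd 3 (t=17): FL=S FR=W RL=W RR=S
after cmd 4 (t=23): FL=W FR=S RL=S RR=W
after cmd 5 (t=28): FL=S FR=W RL=W RR=S

start t=9: FL=W FR=S RL=S RR=W
cmd 1: advance +1 → t=10, phase=(10,4,1,7) → FL=W FR=S RL=S RR=W
cmd 2: advance +2 → t=12, phase=(0,6,3,9) → FL=S FR=W RL=S RR=W
cmd 3: advance +5 → t=17, phase=(5,11,8,2) → FL=S FR=W RL=W RR=S
cmd 4: advance +6 → t=23, phase=(11,5,2,8) → FL=W FR=S RL=S RR=W
cmd 5: advance +5 → t=28, phase=(4,10,7,1) → FL=S FR=W RL=W RR=S


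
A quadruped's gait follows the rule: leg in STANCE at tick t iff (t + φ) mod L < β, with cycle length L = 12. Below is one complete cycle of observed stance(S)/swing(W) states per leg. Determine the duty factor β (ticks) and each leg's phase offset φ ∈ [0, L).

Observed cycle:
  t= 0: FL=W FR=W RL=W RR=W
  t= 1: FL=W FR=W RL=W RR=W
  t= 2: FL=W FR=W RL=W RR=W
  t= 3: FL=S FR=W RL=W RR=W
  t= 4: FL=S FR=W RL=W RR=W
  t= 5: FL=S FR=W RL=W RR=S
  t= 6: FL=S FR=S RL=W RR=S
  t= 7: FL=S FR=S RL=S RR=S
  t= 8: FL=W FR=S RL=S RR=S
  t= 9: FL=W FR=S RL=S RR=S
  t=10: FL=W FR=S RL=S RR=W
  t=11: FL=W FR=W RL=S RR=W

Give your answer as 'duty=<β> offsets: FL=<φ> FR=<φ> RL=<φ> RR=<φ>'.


duty β = stance ticks per leg = 5
FL: stance ticks = 5; W→S at t=3 → φ=9
FR: stance ticks = 5; W→S at t=6 → φ=6
RL: stance ticks = 5; W→S at t=7 → φ=5
RR: stance ticks = 5; W→S at t=5 → φ=7

duty=5 offsets: FL=9 FR=6 RL=5 RR=7


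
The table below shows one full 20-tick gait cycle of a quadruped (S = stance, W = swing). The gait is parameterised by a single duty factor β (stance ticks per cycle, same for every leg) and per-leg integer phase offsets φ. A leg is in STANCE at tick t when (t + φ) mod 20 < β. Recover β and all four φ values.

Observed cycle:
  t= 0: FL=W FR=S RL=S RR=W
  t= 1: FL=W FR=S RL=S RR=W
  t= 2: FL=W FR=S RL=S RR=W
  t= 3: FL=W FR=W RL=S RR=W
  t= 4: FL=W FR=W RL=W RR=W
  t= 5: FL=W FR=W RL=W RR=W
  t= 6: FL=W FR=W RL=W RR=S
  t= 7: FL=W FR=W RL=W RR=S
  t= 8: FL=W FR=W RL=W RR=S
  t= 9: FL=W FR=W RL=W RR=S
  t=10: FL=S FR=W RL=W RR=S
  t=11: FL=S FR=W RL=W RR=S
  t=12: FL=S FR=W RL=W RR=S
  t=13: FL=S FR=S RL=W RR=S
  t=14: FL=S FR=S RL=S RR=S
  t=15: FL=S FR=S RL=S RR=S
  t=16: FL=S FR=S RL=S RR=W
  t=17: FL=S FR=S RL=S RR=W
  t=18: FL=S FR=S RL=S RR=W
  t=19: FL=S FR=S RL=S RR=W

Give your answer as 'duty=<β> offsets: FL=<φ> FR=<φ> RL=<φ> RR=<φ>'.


duty=10 offsets: FL=10 FR=7 RL=6 RR=14

duty β = stance ticks per leg = 10
FL: stance ticks = 10; W→S at t=10 → φ=10
FR: stance ticks = 10; W→S at t=13 → φ=7
RL: stance ticks = 10; W→S at t=14 → φ=6
RR: stance ticks = 10; W→S at t=6 → φ=14


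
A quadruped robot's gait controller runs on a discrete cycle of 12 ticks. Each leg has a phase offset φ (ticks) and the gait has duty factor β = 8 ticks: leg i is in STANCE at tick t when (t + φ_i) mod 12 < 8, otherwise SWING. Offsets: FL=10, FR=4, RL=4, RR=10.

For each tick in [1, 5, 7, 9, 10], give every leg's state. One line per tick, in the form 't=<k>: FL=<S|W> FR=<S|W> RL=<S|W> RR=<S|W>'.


t=1: phase=(11,5,5,11) vs β=8 → FL=W FR=S RL=S RR=W
t=5: phase=(3,9,9,3) vs β=8 → FL=S FR=W RL=W RR=S
t=7: phase=(5,11,11,5) vs β=8 → FL=S FR=W RL=W RR=S
t=9: phase=(7,1,1,7) vs β=8 → FL=S FR=S RL=S RR=S
t=10: phase=(8,2,2,8) vs β=8 → FL=W FR=S RL=S RR=W

t=1: FL=W FR=S RL=S RR=W
t=5: FL=S FR=W RL=W RR=S
t=7: FL=S FR=W RL=W RR=S
t=9: FL=S FR=S RL=S RR=S
t=10: FL=W FR=S RL=S RR=W


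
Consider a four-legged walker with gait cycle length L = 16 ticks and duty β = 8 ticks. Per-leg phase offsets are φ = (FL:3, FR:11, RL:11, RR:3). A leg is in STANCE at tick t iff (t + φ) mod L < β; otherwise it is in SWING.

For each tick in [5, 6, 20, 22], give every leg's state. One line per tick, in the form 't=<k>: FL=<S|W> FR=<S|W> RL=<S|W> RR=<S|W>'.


t=5: FL=W FR=S RL=S RR=W
t=6: FL=W FR=S RL=S RR=W
t=20: FL=S FR=W RL=W RR=S
t=22: FL=W FR=S RL=S RR=W

t=5: phase=(8,0,0,8) vs β=8 → FL=W FR=S RL=S RR=W
t=6: phase=(9,1,1,9) vs β=8 → FL=W FR=S RL=S RR=W
t=20: phase=(7,15,15,7) vs β=8 → FL=S FR=W RL=W RR=S
t=22: phase=(9,1,1,9) vs β=8 → FL=W FR=S RL=S RR=W


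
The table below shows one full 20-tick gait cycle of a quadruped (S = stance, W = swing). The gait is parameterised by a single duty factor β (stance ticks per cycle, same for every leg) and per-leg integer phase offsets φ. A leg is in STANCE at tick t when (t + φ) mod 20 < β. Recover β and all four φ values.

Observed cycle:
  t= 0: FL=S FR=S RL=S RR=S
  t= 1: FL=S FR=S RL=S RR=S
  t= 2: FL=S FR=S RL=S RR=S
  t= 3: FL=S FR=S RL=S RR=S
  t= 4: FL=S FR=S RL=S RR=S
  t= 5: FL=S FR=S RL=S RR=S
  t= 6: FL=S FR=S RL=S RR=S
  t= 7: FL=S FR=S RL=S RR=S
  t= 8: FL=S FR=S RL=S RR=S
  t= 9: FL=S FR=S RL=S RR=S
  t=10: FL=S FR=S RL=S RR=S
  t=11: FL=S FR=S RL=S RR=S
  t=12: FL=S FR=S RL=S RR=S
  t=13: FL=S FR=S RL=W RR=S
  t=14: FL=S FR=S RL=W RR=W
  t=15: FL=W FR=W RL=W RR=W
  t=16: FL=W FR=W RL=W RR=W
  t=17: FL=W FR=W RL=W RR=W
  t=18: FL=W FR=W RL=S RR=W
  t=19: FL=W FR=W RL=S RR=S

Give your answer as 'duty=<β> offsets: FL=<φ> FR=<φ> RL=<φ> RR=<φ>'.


duty=15 offsets: FL=0 FR=0 RL=2 RR=1

duty β = stance ticks per leg = 15
FL: stance ticks = 15; W→S at t=0 → φ=0
FR: stance ticks = 15; W→S at t=0 → φ=0
RL: stance ticks = 15; W→S at t=18 → φ=2
RR: stance ticks = 15; W→S at t=19 → φ=1


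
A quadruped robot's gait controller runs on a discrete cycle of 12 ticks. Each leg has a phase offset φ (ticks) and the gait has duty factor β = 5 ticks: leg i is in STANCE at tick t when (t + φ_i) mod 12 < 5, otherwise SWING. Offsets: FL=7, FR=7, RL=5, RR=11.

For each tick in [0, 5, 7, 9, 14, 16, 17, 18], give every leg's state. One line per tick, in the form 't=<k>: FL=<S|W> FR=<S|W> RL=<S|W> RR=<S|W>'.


t=0: FL=W FR=W RL=W RR=W
t=5: FL=S FR=S RL=W RR=S
t=7: FL=S FR=S RL=S RR=W
t=9: FL=S FR=S RL=S RR=W
t=14: FL=W FR=W RL=W RR=S
t=16: FL=W FR=W RL=W RR=S
t=17: FL=S FR=S RL=W RR=S
t=18: FL=S FR=S RL=W RR=W

t=0: phase=(7,7,5,11) vs β=5 → FL=W FR=W RL=W RR=W
t=5: phase=(0,0,10,4) vs β=5 → FL=S FR=S RL=W RR=S
t=7: phase=(2,2,0,6) vs β=5 → FL=S FR=S RL=S RR=W
t=9: phase=(4,4,2,8) vs β=5 → FL=S FR=S RL=S RR=W
t=14: phase=(9,9,7,1) vs β=5 → FL=W FR=W RL=W RR=S
t=16: phase=(11,11,9,3) vs β=5 → FL=W FR=W RL=W RR=S
t=17: phase=(0,0,10,4) vs β=5 → FL=S FR=S RL=W RR=S
t=18: phase=(1,1,11,5) vs β=5 → FL=S FR=S RL=W RR=W


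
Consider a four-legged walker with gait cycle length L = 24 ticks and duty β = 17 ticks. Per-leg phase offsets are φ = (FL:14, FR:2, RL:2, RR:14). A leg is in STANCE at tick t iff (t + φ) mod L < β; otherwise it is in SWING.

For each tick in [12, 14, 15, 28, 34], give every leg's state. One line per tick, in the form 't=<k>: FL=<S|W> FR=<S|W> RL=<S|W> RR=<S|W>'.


t=12: FL=S FR=S RL=S RR=S
t=14: FL=S FR=S RL=S RR=S
t=15: FL=S FR=W RL=W RR=S
t=28: FL=W FR=S RL=S RR=W
t=34: FL=S FR=S RL=S RR=S

t=12: phase=(2,14,14,2) vs β=17 → FL=S FR=S RL=S RR=S
t=14: phase=(4,16,16,4) vs β=17 → FL=S FR=S RL=S RR=S
t=15: phase=(5,17,17,5) vs β=17 → FL=S FR=W RL=W RR=S
t=28: phase=(18,6,6,18) vs β=17 → FL=W FR=S RL=S RR=W
t=34: phase=(0,12,12,0) vs β=17 → FL=S FR=S RL=S RR=S


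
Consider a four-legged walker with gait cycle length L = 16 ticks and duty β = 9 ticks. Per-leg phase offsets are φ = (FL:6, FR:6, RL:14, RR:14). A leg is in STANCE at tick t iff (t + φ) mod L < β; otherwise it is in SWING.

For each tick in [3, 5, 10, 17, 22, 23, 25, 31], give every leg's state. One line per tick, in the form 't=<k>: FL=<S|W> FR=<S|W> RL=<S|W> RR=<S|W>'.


t=3: FL=W FR=W RL=S RR=S
t=5: FL=W FR=W RL=S RR=S
t=10: FL=S FR=S RL=S RR=S
t=17: FL=S FR=S RL=W RR=W
t=22: FL=W FR=W RL=S RR=S
t=23: FL=W FR=W RL=S RR=S
t=25: FL=W FR=W RL=S RR=S
t=31: FL=S FR=S RL=W RR=W

t=3: phase=(9,9,1,1) vs β=9 → FL=W FR=W RL=S RR=S
t=5: phase=(11,11,3,3) vs β=9 → FL=W FR=W RL=S RR=S
t=10: phase=(0,0,8,8) vs β=9 → FL=S FR=S RL=S RR=S
t=17: phase=(7,7,15,15) vs β=9 → FL=S FR=S RL=W RR=W
t=22: phase=(12,12,4,4) vs β=9 → FL=W FR=W RL=S RR=S
t=23: phase=(13,13,5,5) vs β=9 → FL=W FR=W RL=S RR=S
t=25: phase=(15,15,7,7) vs β=9 → FL=W FR=W RL=S RR=S
t=31: phase=(5,5,13,13) vs β=9 → FL=S FR=S RL=W RR=W


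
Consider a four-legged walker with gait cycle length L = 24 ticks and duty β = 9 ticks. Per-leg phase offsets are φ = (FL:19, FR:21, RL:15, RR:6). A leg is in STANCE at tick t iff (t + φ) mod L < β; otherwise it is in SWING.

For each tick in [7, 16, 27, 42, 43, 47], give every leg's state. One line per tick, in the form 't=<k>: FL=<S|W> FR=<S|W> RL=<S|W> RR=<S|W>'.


t=7: FL=S FR=S RL=W RR=W
t=16: FL=W FR=W RL=S RR=W
t=27: FL=W FR=S RL=W RR=W
t=42: FL=W FR=W RL=W RR=S
t=43: FL=W FR=W RL=W RR=S
t=47: FL=W FR=W RL=W RR=S

t=7: phase=(2,4,22,13) vs β=9 → FL=S FR=S RL=W RR=W
t=16: phase=(11,13,7,22) vs β=9 → FL=W FR=W RL=S RR=W
t=27: phase=(22,0,18,9) vs β=9 → FL=W FR=S RL=W RR=W
t=42: phase=(13,15,9,0) vs β=9 → FL=W FR=W RL=W RR=S
t=43: phase=(14,16,10,1) vs β=9 → FL=W FR=W RL=W RR=S
t=47: phase=(18,20,14,5) vs β=9 → FL=W FR=W RL=W RR=S


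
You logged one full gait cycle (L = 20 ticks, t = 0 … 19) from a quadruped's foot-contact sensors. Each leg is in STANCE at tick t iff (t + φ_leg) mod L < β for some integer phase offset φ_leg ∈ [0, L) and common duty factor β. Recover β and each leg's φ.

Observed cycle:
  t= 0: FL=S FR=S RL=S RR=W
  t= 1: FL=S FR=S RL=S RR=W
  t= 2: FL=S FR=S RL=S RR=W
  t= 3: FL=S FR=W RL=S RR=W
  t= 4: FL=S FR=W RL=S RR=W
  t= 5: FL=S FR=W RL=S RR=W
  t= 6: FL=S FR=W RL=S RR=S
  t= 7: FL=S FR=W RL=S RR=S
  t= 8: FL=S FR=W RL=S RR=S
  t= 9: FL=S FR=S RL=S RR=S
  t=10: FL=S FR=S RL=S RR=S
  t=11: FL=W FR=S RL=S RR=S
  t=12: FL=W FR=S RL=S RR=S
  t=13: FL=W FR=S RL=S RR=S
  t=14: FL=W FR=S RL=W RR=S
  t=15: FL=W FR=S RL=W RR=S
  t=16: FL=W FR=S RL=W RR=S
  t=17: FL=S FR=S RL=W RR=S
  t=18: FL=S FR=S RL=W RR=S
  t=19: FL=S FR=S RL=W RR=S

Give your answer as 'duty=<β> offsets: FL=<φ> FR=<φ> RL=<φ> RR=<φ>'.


duty β = stance ticks per leg = 14
FL: stance ticks = 14; W→S at t=17 → φ=3
FR: stance ticks = 14; W→S at t=9 → φ=11
RL: stance ticks = 14; W→S at t=0 → φ=0
RR: stance ticks = 14; W→S at t=6 → φ=14

duty=14 offsets: FL=3 FR=11 RL=0 RR=14


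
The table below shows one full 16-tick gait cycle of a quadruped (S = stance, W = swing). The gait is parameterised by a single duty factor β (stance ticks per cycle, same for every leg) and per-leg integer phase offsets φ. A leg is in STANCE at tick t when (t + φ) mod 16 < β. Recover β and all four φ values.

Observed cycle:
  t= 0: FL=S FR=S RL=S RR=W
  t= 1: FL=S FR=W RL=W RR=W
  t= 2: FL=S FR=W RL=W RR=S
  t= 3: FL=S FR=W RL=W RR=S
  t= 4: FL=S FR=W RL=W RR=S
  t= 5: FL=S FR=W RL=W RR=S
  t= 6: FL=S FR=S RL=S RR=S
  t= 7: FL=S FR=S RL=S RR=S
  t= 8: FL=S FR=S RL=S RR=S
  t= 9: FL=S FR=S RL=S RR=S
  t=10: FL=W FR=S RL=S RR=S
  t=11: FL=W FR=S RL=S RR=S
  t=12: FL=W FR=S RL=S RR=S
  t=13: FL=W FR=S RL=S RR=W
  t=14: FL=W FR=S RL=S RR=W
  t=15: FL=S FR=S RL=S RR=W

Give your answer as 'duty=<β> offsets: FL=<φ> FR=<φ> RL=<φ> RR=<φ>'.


duty β = stance ticks per leg = 11
FL: stance ticks = 11; W→S at t=15 → φ=1
FR: stance ticks = 11; W→S at t=6 → φ=10
RL: stance ticks = 11; W→S at t=6 → φ=10
RR: stance ticks = 11; W→S at t=2 → φ=14

duty=11 offsets: FL=1 FR=10 RL=10 RR=14


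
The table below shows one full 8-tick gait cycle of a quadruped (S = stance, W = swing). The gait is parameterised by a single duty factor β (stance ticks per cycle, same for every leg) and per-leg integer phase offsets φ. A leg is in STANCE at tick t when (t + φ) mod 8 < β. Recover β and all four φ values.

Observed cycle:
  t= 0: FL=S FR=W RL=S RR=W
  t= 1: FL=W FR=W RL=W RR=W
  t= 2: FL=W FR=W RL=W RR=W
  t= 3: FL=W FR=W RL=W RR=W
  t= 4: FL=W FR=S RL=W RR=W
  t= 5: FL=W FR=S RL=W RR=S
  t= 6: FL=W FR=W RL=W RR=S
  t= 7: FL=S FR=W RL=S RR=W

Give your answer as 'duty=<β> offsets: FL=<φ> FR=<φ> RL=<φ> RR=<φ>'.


duty=2 offsets: FL=1 FR=4 RL=1 RR=3

duty β = stance ticks per leg = 2
FL: stance ticks = 2; W→S at t=7 → φ=1
FR: stance ticks = 2; W→S at t=4 → φ=4
RL: stance ticks = 2; W→S at t=7 → φ=1
RR: stance ticks = 2; W→S at t=5 → φ=3


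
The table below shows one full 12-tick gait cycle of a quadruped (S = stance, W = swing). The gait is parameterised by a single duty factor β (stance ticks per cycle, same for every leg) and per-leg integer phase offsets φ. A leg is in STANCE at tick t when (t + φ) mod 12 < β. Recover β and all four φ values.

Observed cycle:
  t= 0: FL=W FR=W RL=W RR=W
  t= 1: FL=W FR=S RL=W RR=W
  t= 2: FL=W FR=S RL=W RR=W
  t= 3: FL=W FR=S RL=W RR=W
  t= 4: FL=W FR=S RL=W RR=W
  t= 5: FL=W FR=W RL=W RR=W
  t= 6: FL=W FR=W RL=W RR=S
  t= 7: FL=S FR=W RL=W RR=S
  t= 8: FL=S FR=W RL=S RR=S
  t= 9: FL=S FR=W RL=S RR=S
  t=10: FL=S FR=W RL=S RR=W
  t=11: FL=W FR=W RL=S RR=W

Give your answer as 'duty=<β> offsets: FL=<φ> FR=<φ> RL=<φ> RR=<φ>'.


duty=4 offsets: FL=5 FR=11 RL=4 RR=6

duty β = stance ticks per leg = 4
FL: stance ticks = 4; W→S at t=7 → φ=5
FR: stance ticks = 4; W→S at t=1 → φ=11
RL: stance ticks = 4; W→S at t=8 → φ=4
RR: stance ticks = 4; W→S at t=6 → φ=6
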